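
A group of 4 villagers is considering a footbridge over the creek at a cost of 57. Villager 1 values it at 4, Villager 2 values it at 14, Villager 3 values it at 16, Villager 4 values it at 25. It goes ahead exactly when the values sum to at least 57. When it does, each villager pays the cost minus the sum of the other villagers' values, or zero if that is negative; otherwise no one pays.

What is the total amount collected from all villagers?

Total value 59 ≥ cost 57, so it is built.
Villager 1: others sum to 55; max(0, 57 - 55) = 2.
Villager 2: others sum to 45; max(0, 57 - 45) = 12.
Villager 3: others sum to 43; max(0, 57 - 43) = 14.
Villager 4: others sum to 34; max(0, 57 - 34) = 23.
Total collected = 2 + 12 + 14 + 23 = 51.

51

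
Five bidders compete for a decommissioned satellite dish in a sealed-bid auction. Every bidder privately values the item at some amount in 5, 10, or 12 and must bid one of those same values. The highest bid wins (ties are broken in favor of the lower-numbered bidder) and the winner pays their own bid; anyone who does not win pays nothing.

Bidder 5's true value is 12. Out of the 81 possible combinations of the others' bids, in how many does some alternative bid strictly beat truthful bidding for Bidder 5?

Others bid (5, 5, 5, 5): truth gives 0; bid 10 gives 2 > 0. Violating.
Others bid (5, 5, 5, 10): truth gives 0; no alternative beats it.
Others bid (5, 5, 5, 12): truth gives 0; no alternative beats it.
(Checking all 81 profiles: 1 has a profitable deviation, 80 do not.)

1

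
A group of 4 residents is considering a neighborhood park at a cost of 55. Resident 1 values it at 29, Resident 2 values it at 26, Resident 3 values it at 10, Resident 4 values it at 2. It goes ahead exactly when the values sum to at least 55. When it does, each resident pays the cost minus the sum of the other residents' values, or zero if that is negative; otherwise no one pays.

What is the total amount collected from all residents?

Total value 67 ≥ cost 55, so it is built.
Resident 1: others sum to 38; max(0, 55 - 38) = 17.
Resident 2: others sum to 41; max(0, 55 - 41) = 14.
Resident 3: others sum to 57; max(0, 55 - 57) = 0.
Resident 4: others sum to 65; max(0, 55 - 65) = 0.
Total collected = 17 + 14 + 0 + 0 = 31.

31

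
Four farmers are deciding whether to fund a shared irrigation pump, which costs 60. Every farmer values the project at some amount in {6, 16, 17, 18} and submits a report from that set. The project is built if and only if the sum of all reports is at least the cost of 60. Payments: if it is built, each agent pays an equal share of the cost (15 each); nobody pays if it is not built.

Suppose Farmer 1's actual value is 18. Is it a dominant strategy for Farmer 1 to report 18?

Yes

Check each profile of the others' reports and compare truth against every alternative report.
Others report (6, 18, 18): truth gives 3, best alternative gives 0.
Others report (18, 6, 18): truth gives 3, best alternative gives 0.
Others report (18, 18, 6): truth gives 3, best alternative gives 0.
Others report (16, 16, 16): truth gives 3, best alternative gives 3.
Others report (16, 16, 17): truth gives 3, best alternative gives 3.
Others report (16, 16, 18): truth gives 3, best alternative gives 3.
(Remaining 58 profiles checked similarly; truth is weakly best in each.)
In every case the truthful report is at least as good as any alternative, so it is a dominant strategy.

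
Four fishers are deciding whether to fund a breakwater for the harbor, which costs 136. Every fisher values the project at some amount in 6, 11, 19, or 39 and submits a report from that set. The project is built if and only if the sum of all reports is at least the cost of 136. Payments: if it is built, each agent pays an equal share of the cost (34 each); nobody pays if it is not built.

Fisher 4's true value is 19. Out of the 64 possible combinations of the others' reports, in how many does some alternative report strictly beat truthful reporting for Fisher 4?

Others report (39, 39, 39): truth gives -15; report 6 gives 0 > -15. Violating.
Others report (6, 6, 6): truth gives 0; no alternative beats it.
Others report (6, 6, 11): truth gives 0; no alternative beats it.
(Checking all 64 profiles: 1 has a profitable deviation, 63 do not.)

1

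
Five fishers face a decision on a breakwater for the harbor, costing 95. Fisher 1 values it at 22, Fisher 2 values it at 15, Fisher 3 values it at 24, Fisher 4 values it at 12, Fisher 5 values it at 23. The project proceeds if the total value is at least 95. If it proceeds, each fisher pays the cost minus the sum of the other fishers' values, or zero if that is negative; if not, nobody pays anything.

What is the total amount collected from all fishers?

Total value 96 ≥ cost 95, so it is built.
Fisher 1: others sum to 74; max(0, 95 - 74) = 21.
Fisher 2: others sum to 81; max(0, 95 - 81) = 14.
Fisher 3: others sum to 72; max(0, 95 - 72) = 23.
Fisher 4: others sum to 84; max(0, 95 - 84) = 11.
Fisher 5: others sum to 73; max(0, 95 - 73) = 22.
Total collected = 21 + 14 + 23 + 11 + 22 = 91.

91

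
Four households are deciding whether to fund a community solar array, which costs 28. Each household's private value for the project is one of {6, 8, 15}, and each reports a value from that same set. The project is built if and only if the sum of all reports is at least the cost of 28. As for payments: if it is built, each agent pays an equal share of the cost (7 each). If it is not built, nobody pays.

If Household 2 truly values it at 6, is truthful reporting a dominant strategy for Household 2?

Yes

Check each profile of the others' reports and compare truth against every alternative report.
Others report (6, 6, 8): truth gives 0, best alternative gives -1.
Others report (6, 8, 6): truth gives 0, best alternative gives -1.
Others report (8, 6, 6): truth gives 0, best alternative gives -1.
Others report (6, 6, 15): truth gives -1, best alternative gives -1.
Others report (6, 8, 8): truth gives -1, best alternative gives -1.
Others report (6, 8, 15): truth gives -1, best alternative gives -1.
(Remaining 21 profiles checked similarly; truth is weakly best in each.)
In every case the truthful report is at least as good as any alternative, so it is a dominant strategy.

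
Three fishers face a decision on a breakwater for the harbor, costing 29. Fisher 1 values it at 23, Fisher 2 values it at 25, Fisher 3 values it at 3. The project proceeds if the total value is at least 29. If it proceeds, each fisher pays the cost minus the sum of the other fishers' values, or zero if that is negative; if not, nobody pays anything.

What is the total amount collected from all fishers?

4

Total value 51 ≥ cost 29, so it is built.
Fisher 1: others sum to 28; max(0, 29 - 28) = 1.
Fisher 2: others sum to 26; max(0, 29 - 26) = 3.
Fisher 3: others sum to 48; max(0, 29 - 48) = 0.
Total collected = 1 + 3 + 0 = 4.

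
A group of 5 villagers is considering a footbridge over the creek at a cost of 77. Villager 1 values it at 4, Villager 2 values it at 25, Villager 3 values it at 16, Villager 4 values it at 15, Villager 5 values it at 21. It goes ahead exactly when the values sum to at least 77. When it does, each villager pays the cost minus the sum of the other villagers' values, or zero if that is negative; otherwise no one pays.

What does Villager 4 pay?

11

Total value 81 ≥ cost 77, so the project is built.
The other villagers' values sum to 66.
Cost minus that sum is 77 - 66 = 11.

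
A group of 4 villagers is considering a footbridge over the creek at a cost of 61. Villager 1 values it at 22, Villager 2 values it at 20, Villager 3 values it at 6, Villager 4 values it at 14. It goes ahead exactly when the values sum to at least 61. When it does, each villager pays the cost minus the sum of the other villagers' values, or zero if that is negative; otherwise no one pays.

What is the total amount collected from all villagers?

Total value 62 ≥ cost 61, so it is built.
Villager 1: others sum to 40; max(0, 61 - 40) = 21.
Villager 2: others sum to 42; max(0, 61 - 42) = 19.
Villager 3: others sum to 56; max(0, 61 - 56) = 5.
Villager 4: others sum to 48; max(0, 61 - 48) = 13.
Total collected = 21 + 19 + 5 + 13 = 58.

58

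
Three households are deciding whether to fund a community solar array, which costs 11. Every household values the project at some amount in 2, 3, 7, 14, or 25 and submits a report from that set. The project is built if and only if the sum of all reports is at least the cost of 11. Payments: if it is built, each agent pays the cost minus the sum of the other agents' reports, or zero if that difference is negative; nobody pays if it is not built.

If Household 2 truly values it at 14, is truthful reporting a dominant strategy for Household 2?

Check each profile of the others' reports and compare truth against every alternative report.
Others report (2, 14): truth gives 14, best alternative gives 14.
Others report (2, 25): truth gives 14, best alternative gives 14.
Others report (3, 14): truth gives 14, best alternative gives 14.
Others report (3, 25): truth gives 14, best alternative gives 14.
Others report (7, 7): truth gives 14, best alternative gives 14.
Others report (7, 14): truth gives 14, best alternative gives 14.
(Remaining 19 profiles checked similarly; truth is weakly best in each.)
In every case the truthful report is at least as good as any alternative, so it is a dominant strategy.

Yes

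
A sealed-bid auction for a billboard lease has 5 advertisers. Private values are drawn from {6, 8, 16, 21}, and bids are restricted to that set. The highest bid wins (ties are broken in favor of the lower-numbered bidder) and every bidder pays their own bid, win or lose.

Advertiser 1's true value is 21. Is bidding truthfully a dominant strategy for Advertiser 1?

No

Consider the case where Advertiser 2 bids 6, Advertiser 3 bids 6, Advertiser 4 bids 6 and Advertiser 5 bids 6.
Truthful bid 21: wins, pays 21, utility 21 - 21 = 0.
Bid 6 instead: wins, pays 6, utility 21 - 6 = 15.
Since 15 > 0, bidding 6 is strictly better here, so truthful bidding is not dominant.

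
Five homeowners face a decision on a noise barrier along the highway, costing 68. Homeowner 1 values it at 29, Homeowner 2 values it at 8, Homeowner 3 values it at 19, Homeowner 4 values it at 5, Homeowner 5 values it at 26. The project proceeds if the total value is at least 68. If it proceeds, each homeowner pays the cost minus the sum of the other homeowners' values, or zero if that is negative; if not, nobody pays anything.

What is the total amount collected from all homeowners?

Total value 87 ≥ cost 68, so it is built.
Homeowner 1: others sum to 58; max(0, 68 - 58) = 10.
Homeowner 2: others sum to 79; max(0, 68 - 79) = 0.
Homeowner 3: others sum to 68; max(0, 68 - 68) = 0.
Homeowner 4: others sum to 82; max(0, 68 - 82) = 0.
Homeowner 5: others sum to 61; max(0, 68 - 61) = 7.
Total collected = 10 + 0 + 0 + 0 + 7 = 17.

17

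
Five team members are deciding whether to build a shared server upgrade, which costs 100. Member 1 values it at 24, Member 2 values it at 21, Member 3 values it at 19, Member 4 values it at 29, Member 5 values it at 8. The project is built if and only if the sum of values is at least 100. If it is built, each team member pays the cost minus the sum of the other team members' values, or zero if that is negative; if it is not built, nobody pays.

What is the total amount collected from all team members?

96

Total value 101 ≥ cost 100, so it is built.
Member 1: others sum to 77; max(0, 100 - 77) = 23.
Member 2: others sum to 80; max(0, 100 - 80) = 20.
Member 3: others sum to 82; max(0, 100 - 82) = 18.
Member 4: others sum to 72; max(0, 100 - 72) = 28.
Member 5: others sum to 93; max(0, 100 - 93) = 7.
Total collected = 23 + 20 + 18 + 28 + 7 = 96.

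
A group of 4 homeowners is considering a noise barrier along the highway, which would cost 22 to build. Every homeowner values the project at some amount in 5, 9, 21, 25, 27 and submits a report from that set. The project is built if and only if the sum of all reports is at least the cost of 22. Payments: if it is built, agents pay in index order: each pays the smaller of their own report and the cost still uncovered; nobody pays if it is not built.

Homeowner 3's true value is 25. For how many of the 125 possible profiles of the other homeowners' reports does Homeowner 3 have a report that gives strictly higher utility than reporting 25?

Others report (5, 5, 5): truth gives 13; report 9 gives 16 > 13. Violating.
Others report (5, 5, 9): truth gives 13; report 5 gives 20 > 13. Violating.
Others report (5, 5, 21): truth gives 13; report 5 gives 20 > 13. Violating.
Others report (5, 5, 25): truth gives 13; report 5 gives 20 > 13. Violating.
Others report (5, 21, 5): truth gives 25; no alternative beats it.
Others report (5, 21, 9): truth gives 25; no alternative beats it.
(Checking all 125 profiles: 15 have a profitable deviation, 110 do not.)

15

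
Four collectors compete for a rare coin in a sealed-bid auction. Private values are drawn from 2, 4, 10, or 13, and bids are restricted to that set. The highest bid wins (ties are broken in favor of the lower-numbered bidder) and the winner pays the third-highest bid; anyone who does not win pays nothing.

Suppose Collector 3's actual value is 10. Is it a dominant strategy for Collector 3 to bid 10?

No

Consider the case where Collector 1 bids 2, Collector 2 bids 2 and Collector 4 bids 13.
Truthful bid 10: loses, pays 0, utility 0.
Bid 13 instead: wins, pays 2, utility 10 - 2 = 8.
Since 8 > 0, bidding 13 is strictly better here, so truthful bidding is not dominant.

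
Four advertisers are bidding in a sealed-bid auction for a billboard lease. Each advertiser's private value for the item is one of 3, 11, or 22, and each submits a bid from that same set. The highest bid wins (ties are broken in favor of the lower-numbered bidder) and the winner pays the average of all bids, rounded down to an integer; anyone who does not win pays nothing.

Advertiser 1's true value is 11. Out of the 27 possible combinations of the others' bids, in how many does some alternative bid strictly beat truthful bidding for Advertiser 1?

Others bid (3, 3, 3): truth gives 6; bid 3 gives 8 > 6. Violating.
Others bid (3, 3, 11): truth gives 4; no alternative beats it.
Others bid (3, 3, 22): truth gives 0; no alternative beats it.
(Checking all 27 profiles: 1 has a profitable deviation, 26 do not.)

1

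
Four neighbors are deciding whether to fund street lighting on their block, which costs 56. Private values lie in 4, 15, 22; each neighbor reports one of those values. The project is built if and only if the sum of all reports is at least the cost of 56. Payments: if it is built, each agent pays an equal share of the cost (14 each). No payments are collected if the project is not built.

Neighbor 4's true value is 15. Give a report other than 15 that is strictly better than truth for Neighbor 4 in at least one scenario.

Suppose Neighbor 1 reports 4, Neighbor 2 reports 15 and Neighbor 3 reports 15.
Report 15: project not built, utility 0.
Report 22: project built, pays 14, utility 15 - 14 = 1.
So reporting 22 beats truth here (1 > 0).

22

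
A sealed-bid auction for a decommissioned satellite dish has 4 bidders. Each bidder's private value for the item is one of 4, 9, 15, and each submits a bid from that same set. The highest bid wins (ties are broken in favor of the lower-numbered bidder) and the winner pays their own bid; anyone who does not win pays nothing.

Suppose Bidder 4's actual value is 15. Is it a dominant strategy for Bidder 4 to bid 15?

No

Consider the case where Bidder 1 bids 4, Bidder 2 bids 4 and Bidder 3 bids 4.
Truthful bid 15: wins, pays 15, utility 15 - 15 = 0.
Bid 9 instead: wins, pays 9, utility 15 - 9 = 6.
Since 6 > 0, bidding 9 is strictly better here, so truthful bidding is not dominant.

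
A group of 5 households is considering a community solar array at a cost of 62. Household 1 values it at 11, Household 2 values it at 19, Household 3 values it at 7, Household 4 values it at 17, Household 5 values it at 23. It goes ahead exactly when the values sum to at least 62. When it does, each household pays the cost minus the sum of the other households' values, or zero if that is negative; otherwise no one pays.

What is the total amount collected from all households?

Total value 77 ≥ cost 62, so it is built.
Household 1: others sum to 66; max(0, 62 - 66) = 0.
Household 2: others sum to 58; max(0, 62 - 58) = 4.
Household 3: others sum to 70; max(0, 62 - 70) = 0.
Household 4: others sum to 60; max(0, 62 - 60) = 2.
Household 5: others sum to 54; max(0, 62 - 54) = 8.
Total collected = 0 + 4 + 0 + 2 + 8 = 14.

14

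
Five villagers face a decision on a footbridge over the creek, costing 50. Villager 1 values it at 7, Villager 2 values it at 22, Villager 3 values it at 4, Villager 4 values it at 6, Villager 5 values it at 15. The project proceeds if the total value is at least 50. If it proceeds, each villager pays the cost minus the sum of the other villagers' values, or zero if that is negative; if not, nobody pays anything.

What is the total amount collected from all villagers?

Total value 54 ≥ cost 50, so it is built.
Villager 1: others sum to 47; max(0, 50 - 47) = 3.
Villager 2: others sum to 32; max(0, 50 - 32) = 18.
Villager 3: others sum to 50; max(0, 50 - 50) = 0.
Villager 4: others sum to 48; max(0, 50 - 48) = 2.
Villager 5: others sum to 39; max(0, 50 - 39) = 11.
Total collected = 3 + 18 + 0 + 2 + 11 = 34.

34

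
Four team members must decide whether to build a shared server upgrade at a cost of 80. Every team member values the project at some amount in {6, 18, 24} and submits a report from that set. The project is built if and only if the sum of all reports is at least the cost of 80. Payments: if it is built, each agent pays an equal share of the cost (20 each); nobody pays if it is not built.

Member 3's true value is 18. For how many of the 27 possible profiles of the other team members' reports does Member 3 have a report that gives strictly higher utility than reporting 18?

4

Others report (18, 24, 24): truth gives -2; report 6 gives 0 > -2. Violating.
Others report (24, 18, 24): truth gives -2; report 6 gives 0 > -2. Violating.
Others report (24, 24, 18): truth gives -2; report 6 gives 0 > -2. Violating.
Others report (24, 24, 24): truth gives -2; report 6 gives 0 > -2. Violating.
Others report (6, 6, 6): truth gives 0; no alternative beats it.
Others report (6, 6, 18): truth gives 0; no alternative beats it.
(Checking all 27 profiles: 4 have a profitable deviation, 23 do not.)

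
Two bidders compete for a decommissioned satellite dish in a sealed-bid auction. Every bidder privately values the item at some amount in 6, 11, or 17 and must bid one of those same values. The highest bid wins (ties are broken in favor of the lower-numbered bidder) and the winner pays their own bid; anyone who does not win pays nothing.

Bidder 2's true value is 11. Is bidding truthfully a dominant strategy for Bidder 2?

Yes

Check each profile of the others' bids and compare truth against every alternative bid.
Others bid (6): truth gives 0, best alternative gives 0.
Others bid (11): truth gives 0, best alternative gives 0.
Others bid (17): truth gives 0, best alternative gives 0.
In every case the truthful bid is at least as good as any alternative, so it is a dominant strategy.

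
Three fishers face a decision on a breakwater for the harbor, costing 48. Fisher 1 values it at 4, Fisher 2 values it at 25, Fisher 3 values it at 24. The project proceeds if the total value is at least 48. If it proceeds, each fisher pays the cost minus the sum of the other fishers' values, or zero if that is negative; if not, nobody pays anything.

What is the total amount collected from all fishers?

Total value 53 ≥ cost 48, so it is built.
Fisher 1: others sum to 49; max(0, 48 - 49) = 0.
Fisher 2: others sum to 28; max(0, 48 - 28) = 20.
Fisher 3: others sum to 29; max(0, 48 - 29) = 19.
Total collected = 0 + 20 + 19 = 39.

39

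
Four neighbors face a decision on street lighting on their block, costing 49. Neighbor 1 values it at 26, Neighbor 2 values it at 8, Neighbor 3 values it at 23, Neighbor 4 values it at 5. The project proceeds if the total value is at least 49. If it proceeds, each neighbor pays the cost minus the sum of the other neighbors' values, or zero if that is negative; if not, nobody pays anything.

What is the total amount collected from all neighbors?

23

Total value 62 ≥ cost 49, so it is built.
Neighbor 1: others sum to 36; max(0, 49 - 36) = 13.
Neighbor 2: others sum to 54; max(0, 49 - 54) = 0.
Neighbor 3: others sum to 39; max(0, 49 - 39) = 10.
Neighbor 4: others sum to 57; max(0, 49 - 57) = 0.
Total collected = 13 + 0 + 10 + 0 = 23.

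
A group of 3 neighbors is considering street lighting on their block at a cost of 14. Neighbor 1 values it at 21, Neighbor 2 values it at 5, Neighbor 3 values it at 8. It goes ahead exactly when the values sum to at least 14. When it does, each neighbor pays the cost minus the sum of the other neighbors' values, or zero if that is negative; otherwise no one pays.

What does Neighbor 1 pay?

1

Total value 34 ≥ cost 14, so the project is built.
The other neighbors' values sum to 13.
Cost minus that sum is 14 - 13 = 1.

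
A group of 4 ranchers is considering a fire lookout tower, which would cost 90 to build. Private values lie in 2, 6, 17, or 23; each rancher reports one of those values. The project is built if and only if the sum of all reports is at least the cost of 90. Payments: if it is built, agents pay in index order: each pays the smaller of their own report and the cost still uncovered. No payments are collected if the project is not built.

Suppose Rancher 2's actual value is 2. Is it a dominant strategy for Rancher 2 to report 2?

Check each profile of the others' reports and compare truth against every alternative report.
Others report (2, 2, 2): truth gives 0, best alternative gives 0.
Others report (2, 2, 6): truth gives 0, best alternative gives 0.
Others report (2, 2, 17): truth gives 0, best alternative gives 0.
Others report (2, 2, 23): truth gives 0, best alternative gives 0.
Others report (2, 6, 2): truth gives 0, best alternative gives 0.
Others report (2, 6, 6): truth gives 0, best alternative gives 0.
(Remaining 58 profiles checked similarly; truth is weakly best in each.)
In every case the truthful report is at least as good as any alternative, so it is a dominant strategy.

Yes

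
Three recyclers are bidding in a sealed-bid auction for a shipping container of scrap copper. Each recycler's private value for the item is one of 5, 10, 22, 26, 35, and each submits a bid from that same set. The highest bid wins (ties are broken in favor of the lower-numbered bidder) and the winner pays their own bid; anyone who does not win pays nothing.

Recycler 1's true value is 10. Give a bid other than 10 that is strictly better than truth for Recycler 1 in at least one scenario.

Suppose Recycler 2 bids 5 and Recycler 3 bids 5.
Bid 10: wins, pays 10, utility 10 - 10 = 0.
Bid 5: wins, pays 5, utility 10 - 5 = 5.
So bidding 5 beats truth here (5 > 0).

5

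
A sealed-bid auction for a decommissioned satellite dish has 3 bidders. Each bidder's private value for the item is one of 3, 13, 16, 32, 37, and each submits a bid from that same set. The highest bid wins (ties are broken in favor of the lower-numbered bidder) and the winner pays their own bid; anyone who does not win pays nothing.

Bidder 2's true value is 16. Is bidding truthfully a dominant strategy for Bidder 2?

No

Consider the case where Bidder 1 bids 3 and Bidder 3 bids 3.
Truthful bid 16: wins, pays 16, utility 16 - 16 = 0.
Bid 13 instead: wins, pays 13, utility 16 - 13 = 3.
Since 3 > 0, bidding 13 is strictly better here, so truthful bidding is not dominant.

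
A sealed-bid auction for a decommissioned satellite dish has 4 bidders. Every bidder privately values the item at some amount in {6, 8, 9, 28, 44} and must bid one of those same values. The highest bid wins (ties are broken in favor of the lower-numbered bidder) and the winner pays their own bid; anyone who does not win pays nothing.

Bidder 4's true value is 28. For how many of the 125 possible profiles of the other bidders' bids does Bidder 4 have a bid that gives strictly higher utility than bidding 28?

8

Others bid (6, 6, 6): truth gives 0; bid 8 gives 20 > 0. Violating.
Others bid (6, 6, 8): truth gives 0; bid 9 gives 19 > 0. Violating.
Others bid (6, 8, 6): truth gives 0; bid 9 gives 19 > 0. Violating.
Others bid (6, 8, 8): truth gives 0; bid 9 gives 19 > 0. Violating.
Others bid (6, 6, 9): truth gives 0; no alternative beats it.
Others bid (6, 6, 28): truth gives 0; no alternative beats it.
(Checking all 125 profiles: 8 have a profitable deviation, 117 do not.)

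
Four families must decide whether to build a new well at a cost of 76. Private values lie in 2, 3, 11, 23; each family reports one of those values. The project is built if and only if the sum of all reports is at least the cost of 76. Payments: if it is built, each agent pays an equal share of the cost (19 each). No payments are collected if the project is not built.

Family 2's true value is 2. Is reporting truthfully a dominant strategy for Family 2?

Check each profile of the others' reports and compare truth against every alternative report.
Others report (2, 2, 2): truth gives 0, best alternative gives 0.
Others report (2, 2, 3): truth gives 0, best alternative gives 0.
Others report (2, 2, 11): truth gives 0, best alternative gives 0.
Others report (2, 2, 23): truth gives 0, best alternative gives 0.
Others report (2, 3, 2): truth gives 0, best alternative gives 0.
Others report (2, 3, 3): truth gives 0, best alternative gives 0.
(Remaining 58 profiles checked similarly; truth is weakly best in each.)
In every case the truthful report is at least as good as any alternative, so it is a dominant strategy.

Yes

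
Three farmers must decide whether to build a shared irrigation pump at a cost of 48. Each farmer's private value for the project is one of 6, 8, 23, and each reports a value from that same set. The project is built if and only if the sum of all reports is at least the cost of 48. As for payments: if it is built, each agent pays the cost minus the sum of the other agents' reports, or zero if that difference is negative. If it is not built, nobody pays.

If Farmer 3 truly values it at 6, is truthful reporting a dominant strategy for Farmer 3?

Check each profile of the others' reports and compare truth against every alternative report.
Others report (23, 23): truth gives 4, best alternative gives 4.
Others report (6, 6): truth gives 0, best alternative gives 0.
Others report (6, 8): truth gives 0, best alternative gives 0.
Others report (6, 23): truth gives 0, best alternative gives 0.
Others report (8, 6): truth gives 0, best alternative gives 0.
Others report (8, 8): truth gives 0, best alternative gives 0.
(Remaining 3 profiles checked similarly; truth is weakly best in each.)
In every case the truthful report is at least as good as any alternative, so it is a dominant strategy.

Yes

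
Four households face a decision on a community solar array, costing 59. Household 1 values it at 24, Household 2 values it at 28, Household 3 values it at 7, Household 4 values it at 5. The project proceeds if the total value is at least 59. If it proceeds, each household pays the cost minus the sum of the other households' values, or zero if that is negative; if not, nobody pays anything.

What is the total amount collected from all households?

Total value 64 ≥ cost 59, so it is built.
Household 1: others sum to 40; max(0, 59 - 40) = 19.
Household 2: others sum to 36; max(0, 59 - 36) = 23.
Household 3: others sum to 57; max(0, 59 - 57) = 2.
Household 4: others sum to 59; max(0, 59 - 59) = 0.
Total collected = 19 + 23 + 2 + 0 = 44.

44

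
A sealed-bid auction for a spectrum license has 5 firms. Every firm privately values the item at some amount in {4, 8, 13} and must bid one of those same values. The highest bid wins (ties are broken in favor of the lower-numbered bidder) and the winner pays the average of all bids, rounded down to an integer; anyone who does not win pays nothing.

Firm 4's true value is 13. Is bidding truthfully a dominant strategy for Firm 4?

Consider the case where Firm 1 bids 4, Firm 2 bids 4, Firm 3 bids 4 and Firm 5 bids 4.
Truthful bid 13: wins, pays 5, utility 13 - 5 = 8.
Bid 8 instead: wins, pays 4, utility 13 - 4 = 9.
Since 9 > 8, bidding 8 is strictly better here, so truthful bidding is not dominant.

No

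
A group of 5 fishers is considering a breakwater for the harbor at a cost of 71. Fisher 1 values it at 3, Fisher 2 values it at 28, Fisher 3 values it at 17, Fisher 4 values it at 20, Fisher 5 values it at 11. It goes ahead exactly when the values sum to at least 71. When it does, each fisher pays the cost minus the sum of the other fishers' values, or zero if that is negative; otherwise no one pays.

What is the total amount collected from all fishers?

Total value 79 ≥ cost 71, so it is built.
Fisher 1: others sum to 76; max(0, 71 - 76) = 0.
Fisher 2: others sum to 51; max(0, 71 - 51) = 20.
Fisher 3: others sum to 62; max(0, 71 - 62) = 9.
Fisher 4: others sum to 59; max(0, 71 - 59) = 12.
Fisher 5: others sum to 68; max(0, 71 - 68) = 3.
Total collected = 0 + 20 + 9 + 12 + 3 = 44.

44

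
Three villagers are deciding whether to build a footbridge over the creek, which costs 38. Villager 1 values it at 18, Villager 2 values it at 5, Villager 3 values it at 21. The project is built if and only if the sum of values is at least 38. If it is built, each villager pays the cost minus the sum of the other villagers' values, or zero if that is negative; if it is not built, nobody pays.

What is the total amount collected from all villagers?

27

Total value 44 ≥ cost 38, so it is built.
Villager 1: others sum to 26; max(0, 38 - 26) = 12.
Villager 2: others sum to 39; max(0, 38 - 39) = 0.
Villager 3: others sum to 23; max(0, 38 - 23) = 15.
Total collected = 12 + 0 + 15 = 27.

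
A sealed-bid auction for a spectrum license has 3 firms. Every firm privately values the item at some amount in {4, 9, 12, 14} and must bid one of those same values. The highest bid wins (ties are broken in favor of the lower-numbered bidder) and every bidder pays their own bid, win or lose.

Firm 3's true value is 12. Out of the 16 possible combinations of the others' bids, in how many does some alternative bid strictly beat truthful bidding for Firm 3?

13

Others bid (4, 4): truth gives 0; bid 9 gives 3 > 0. Violating.
Others bid (4, 12): truth gives -12; bid 14 gives -2 > -12. Violating.
Others bid (4, 14): truth gives -12; bid 4 gives -4 > -12. Violating.
Others bid (9, 12): truth gives -12; bid 14 gives -2 > -12. Violating.
Others bid (4, 9): truth gives 0; no alternative beats it.
Others bid (9, 4): truth gives 0; no alternative beats it.
(Checking all 16 profiles: 13 have a profitable deviation, 3 do not.)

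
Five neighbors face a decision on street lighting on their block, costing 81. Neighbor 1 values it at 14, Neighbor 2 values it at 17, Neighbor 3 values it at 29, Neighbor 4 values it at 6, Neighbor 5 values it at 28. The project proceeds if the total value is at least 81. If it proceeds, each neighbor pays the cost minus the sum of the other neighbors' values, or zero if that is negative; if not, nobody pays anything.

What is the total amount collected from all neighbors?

36

Total value 94 ≥ cost 81, so it is built.
Neighbor 1: others sum to 80; max(0, 81 - 80) = 1.
Neighbor 2: others sum to 77; max(0, 81 - 77) = 4.
Neighbor 3: others sum to 65; max(0, 81 - 65) = 16.
Neighbor 4: others sum to 88; max(0, 81 - 88) = 0.
Neighbor 5: others sum to 66; max(0, 81 - 66) = 15.
Total collected = 1 + 4 + 16 + 0 + 15 = 36.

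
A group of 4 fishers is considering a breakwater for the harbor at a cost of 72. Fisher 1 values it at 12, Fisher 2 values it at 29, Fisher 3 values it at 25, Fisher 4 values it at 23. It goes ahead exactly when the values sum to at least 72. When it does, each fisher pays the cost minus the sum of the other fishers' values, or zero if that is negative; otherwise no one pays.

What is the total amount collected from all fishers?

26

Total value 89 ≥ cost 72, so it is built.
Fisher 1: others sum to 77; max(0, 72 - 77) = 0.
Fisher 2: others sum to 60; max(0, 72 - 60) = 12.
Fisher 3: others sum to 64; max(0, 72 - 64) = 8.
Fisher 4: others sum to 66; max(0, 72 - 66) = 6.
Total collected = 0 + 12 + 8 + 6 = 26.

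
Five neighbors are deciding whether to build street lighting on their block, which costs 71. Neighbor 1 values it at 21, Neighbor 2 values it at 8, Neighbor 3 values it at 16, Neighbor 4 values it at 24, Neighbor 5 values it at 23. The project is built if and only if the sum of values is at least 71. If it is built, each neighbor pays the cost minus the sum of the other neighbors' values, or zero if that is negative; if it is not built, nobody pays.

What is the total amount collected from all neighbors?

Total value 92 ≥ cost 71, so it is built.
Neighbor 1: others sum to 71; max(0, 71 - 71) = 0.
Neighbor 2: others sum to 84; max(0, 71 - 84) = 0.
Neighbor 3: others sum to 76; max(0, 71 - 76) = 0.
Neighbor 4: others sum to 68; max(0, 71 - 68) = 3.
Neighbor 5: others sum to 69; max(0, 71 - 69) = 2.
Total collected = 0 + 0 + 0 + 3 + 2 = 5.

5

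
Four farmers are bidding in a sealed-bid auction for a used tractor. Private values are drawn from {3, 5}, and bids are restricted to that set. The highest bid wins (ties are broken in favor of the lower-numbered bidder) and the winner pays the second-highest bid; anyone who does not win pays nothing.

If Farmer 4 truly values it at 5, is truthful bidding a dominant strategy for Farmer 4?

Check each profile of the others' bids and compare truth against every alternative bid.
Others bid (3, 3, 3): truth gives 2, best alternative gives 0.
Others bid (3, 3, 5): truth gives 0, best alternative gives 0.
Others bid (3, 5, 3): truth gives 0, best alternative gives 0.
Others bid (3, 5, 5): truth gives 0, best alternative gives 0.
Others bid (5, 3, 3): truth gives 0, best alternative gives 0.
Others bid (5, 3, 5): truth gives 0, best alternative gives 0.
(Remaining 2 profiles checked similarly; truth is weakly best in each.)
In every case the truthful bid is at least as good as any alternative, so it is a dominant strategy.

Yes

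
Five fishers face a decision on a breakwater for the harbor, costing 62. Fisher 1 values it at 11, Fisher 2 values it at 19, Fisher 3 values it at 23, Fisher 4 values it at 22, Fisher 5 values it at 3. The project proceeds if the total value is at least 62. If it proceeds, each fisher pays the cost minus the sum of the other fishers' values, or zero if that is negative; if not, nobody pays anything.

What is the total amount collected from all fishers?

16

Total value 78 ≥ cost 62, so it is built.
Fisher 1: others sum to 67; max(0, 62 - 67) = 0.
Fisher 2: others sum to 59; max(0, 62 - 59) = 3.
Fisher 3: others sum to 55; max(0, 62 - 55) = 7.
Fisher 4: others sum to 56; max(0, 62 - 56) = 6.
Fisher 5: others sum to 75; max(0, 62 - 75) = 0.
Total collected = 0 + 3 + 7 + 6 + 0 = 16.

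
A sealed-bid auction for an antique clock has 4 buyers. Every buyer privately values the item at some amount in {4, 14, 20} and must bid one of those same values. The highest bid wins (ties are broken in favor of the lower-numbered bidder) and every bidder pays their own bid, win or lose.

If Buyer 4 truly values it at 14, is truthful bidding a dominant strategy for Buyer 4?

Consider the case where Buyer 1 bids 4, Buyer 2 bids 4 and Buyer 3 bids 14.
Truthful bid 14: loses but pays 14, utility -14.
Bid 4 instead: loses but pays 4, utility -4.
Since -4 > -14, bidding 4 is strictly better here, so truthful bidding is not dominant.

No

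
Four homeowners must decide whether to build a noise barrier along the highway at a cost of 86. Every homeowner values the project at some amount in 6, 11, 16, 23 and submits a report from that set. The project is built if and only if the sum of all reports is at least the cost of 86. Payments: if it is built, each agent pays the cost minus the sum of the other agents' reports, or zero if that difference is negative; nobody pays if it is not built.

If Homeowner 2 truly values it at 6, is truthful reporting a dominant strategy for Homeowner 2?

Yes

Check each profile of the others' reports and compare truth against every alternative report.
Others report (6, 6, 6): truth gives 0, best alternative gives 0.
Others report (6, 6, 11): truth gives 0, best alternative gives 0.
Others report (6, 6, 16): truth gives 0, best alternative gives 0.
Others report (6, 6, 23): truth gives 0, best alternative gives 0.
Others report (6, 11, 6): truth gives 0, best alternative gives 0.
Others report (6, 11, 11): truth gives 0, best alternative gives 0.
(Remaining 58 profiles checked similarly; truth is weakly best in each.)
In every case the truthful report is at least as good as any alternative, so it is a dominant strategy.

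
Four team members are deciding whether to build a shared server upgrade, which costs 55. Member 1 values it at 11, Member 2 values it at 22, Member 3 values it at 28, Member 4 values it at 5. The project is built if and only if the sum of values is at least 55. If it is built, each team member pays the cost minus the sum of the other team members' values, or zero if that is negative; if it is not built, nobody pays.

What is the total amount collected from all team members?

Total value 66 ≥ cost 55, so it is built.
Member 1: others sum to 55; max(0, 55 - 55) = 0.
Member 2: others sum to 44; max(0, 55 - 44) = 11.
Member 3: others sum to 38; max(0, 55 - 38) = 17.
Member 4: others sum to 61; max(0, 55 - 61) = 0.
Total collected = 0 + 11 + 17 + 0 = 28.

28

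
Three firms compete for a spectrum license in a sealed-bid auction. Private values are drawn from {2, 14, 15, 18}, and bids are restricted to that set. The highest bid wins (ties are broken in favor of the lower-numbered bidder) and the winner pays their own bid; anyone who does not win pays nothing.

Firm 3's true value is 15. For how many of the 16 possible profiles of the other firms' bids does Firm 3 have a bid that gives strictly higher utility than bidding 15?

Others bid (2, 2): truth gives 0; bid 14 gives 1 > 0. Violating.
Others bid (2, 14): truth gives 0; no alternative beats it.
Others bid (2, 15): truth gives 0; no alternative beats it.
(Checking all 16 profiles: 1 has a profitable deviation, 15 do not.)

1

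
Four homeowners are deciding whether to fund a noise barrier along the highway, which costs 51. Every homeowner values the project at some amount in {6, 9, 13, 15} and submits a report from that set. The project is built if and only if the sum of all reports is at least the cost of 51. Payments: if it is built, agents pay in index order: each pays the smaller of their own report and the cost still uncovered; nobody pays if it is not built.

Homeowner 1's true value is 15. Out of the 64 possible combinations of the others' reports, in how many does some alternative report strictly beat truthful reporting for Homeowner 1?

11

Others report (9, 15, 15): truth gives 0; report 13 gives 2 > 0. Violating.
Others report (13, 13, 13): truth gives 0; report 13 gives 2 > 0. Violating.
Others report (13, 13, 15): truth gives 0; report 13 gives 2 > 0. Violating.
Others report (13, 15, 13): truth gives 0; report 13 gives 2 > 0. Violating.
Others report (6, 6, 6): truth gives 0; no alternative beats it.
Others report (6, 6, 9): truth gives 0; no alternative beats it.
(Checking all 64 profiles: 11 have a profitable deviation, 53 do not.)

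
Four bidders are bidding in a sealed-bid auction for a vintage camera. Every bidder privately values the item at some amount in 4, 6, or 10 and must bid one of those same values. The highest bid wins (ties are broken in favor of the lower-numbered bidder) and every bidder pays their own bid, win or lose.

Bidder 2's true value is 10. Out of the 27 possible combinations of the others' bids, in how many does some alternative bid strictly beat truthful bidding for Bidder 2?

13

Others bid (4, 4, 4): truth gives 0; bid 6 gives 4 > 0. Violating.
Others bid (4, 4, 6): truth gives 0; bid 6 gives 4 > 0. Violating.
Others bid (4, 6, 4): truth gives 0; bid 6 gives 4 > 0. Violating.
Others bid (4, 6, 6): truth gives 0; bid 6 gives 4 > 0. Violating.
Others bid (4, 4, 10): truth gives 0; no alternative beats it.
Others bid (4, 6, 10): truth gives 0; no alternative beats it.
(Checking all 27 profiles: 13 have a profitable deviation, 14 do not.)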